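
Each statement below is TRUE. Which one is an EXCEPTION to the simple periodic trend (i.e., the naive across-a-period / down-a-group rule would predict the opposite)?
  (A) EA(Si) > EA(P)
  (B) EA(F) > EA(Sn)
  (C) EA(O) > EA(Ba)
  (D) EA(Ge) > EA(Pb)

The general trend: electron affinity increases across a period and decreases down a group.
(A) Si (period 3, group 14) vs P (period 3, group 15): the stated order contradicts the simple trend.
(B) F (period 2, group 17) vs Sn (period 5, group 14): the stated order agrees with the simple trend.
(C) O (period 2, group 16) vs Ba (period 6, group 2): the stated order agrees with the simple trend.
(D) Ge (period 4, group 14) vs Pb (period 6, group 14): the stated order agrees with the simple trend.
The exception is (A): adding an electron to P's half-filled 3p³ is unfavourable, so Si (3p²) has the more exothermic EA.

(A)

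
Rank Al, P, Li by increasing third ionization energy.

Al, P, Li

Consider each +2 ion: Al²⁺ still has 1 valence electron; P²⁺ still has 3 valence electrons; Li²⁺ is already 1 electron into the core.
Breaking into a closed-shell core is much more expensive than removing a leftover valence electron — Li has the largest IE_3 here.
Valence configurations: Al²⁺ [Ne]3s¹, P²⁺ [Ne]3s²3p¹.
The numbers (kJ/mol): Al 2745, P 2914, Li 11815.
Overall IE_3 order: Al < P < Li.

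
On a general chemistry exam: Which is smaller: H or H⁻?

Forming H⁻ adds 1 electron to H. More electron–electron repulsion in the same shell, with unchanged nuclear charge, lets the cloud expand.
An anion is larger than its parent atom: H⁻ > H.

H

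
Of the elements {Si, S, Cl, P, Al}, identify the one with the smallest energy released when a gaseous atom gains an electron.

Atoms with high Z_eff and room in the valence shell (especially the halogens) have the most exothermic electron affinities.
All lie in period 3; the across-period trend (electron affinity increases left to right) applies, with the exception below.
Note the exception: Si has a higher electron affinity than P, contrary to the simple trend — adding an electron to P's half-filled 3p³ is unfavourable, so Si (3p²) has the more exothermic EA.
Tabulated electron affinity (kJ/mol): Al 42, Si 134, P 72, S 200, Cl 349.
The smallest energy released when a gaseous atom gains an electron among these belongs to Al.

Al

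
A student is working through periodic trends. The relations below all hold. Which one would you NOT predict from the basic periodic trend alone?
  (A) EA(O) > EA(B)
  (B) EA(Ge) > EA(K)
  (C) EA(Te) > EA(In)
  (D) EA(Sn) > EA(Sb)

(D)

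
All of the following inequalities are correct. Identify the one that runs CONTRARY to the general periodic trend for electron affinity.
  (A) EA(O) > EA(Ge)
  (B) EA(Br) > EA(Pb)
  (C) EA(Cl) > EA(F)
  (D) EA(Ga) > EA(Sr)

(C)

The general trend: electron affinity increases across a period and decreases down a group.
(A) O (period 2, group 16) vs Ge (period 4, group 14): the stated order agrees with the simple trend.
(B) Br (period 4, group 17) vs Pb (period 6, group 14): the stated order agrees with the simple trend.
(C) Cl (period 3, group 17) vs F (period 2, group 17): the stated order contradicts the simple trend.
(D) Ga (period 4, group 13) vs Sr (period 5, group 2): the stated order agrees with the simple trend.
The exception is (C): F's small 2p subshell makes the incoming electron feel strong e⁻–e⁻ repulsion, so Cl actually releases more energy on gaining an electron.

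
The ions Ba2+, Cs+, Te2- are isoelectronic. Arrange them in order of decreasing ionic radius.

All of these have 54 electrons, so size is governed by nuclear charge alone: the more protons, the stronger the pull on the same electron cloud, and the smaller the ion.
Nuclear charges: Ba2+ (Z=56), Cs+ (Z=55), Te2- (Z=52).
Largest to smallest: Te2- > Cs+ > Ba2+.

Te2- > Cs+ > Ba2+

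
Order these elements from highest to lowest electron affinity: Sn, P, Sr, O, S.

S > O > Sn > P > Sr

O is in period 2, group 16; P is in period 3, group 15; S is in period 3, group 16; Sr is in period 5, group 2; Sn is in period 5, group 14.
Electron affinity generally becomes more exothermic across a period toward the halogens and less exothermic down a group.
These span different periods and groups, so the two trends combine.
P > Sr: relative to Sr, both the across-period and down-group shifts push P's electron affinity up.
Sn > P: this pair runs against the simple trend — see the exception note.
O > Sn: both effects reinforce here, so O is clearly the higher of the two.
S > O: this pair runs against the simple trend — see the exception note.
Note the exception: Sn has a higher electron affinity than P, contrary to the simple trend — adding an electron to P's half-filled np³ subshell costs electron-pairing energy.
Note the exception: S has a higher electron affinity than O, contrary to the simple trend — the compact 2p subshell of O repels the added electron more than S's larger 3p does.
For reference (kJ/mol): O 141, P 72, S 200, Sr 5, Sn 107.
So from highest to lowest: S > O > Sn > P > Sr.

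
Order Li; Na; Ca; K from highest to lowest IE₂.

Li > Na > K > Ca

IE_2 is the cost of taking one more electron from the +1 cation: Li⁺ is the bare [He] core; Na⁺ is the bare [Ne] core; Ca⁺ still has 1 valence electron; K⁺ is the bare [Ar] core.
Pulling an electron out of a noble-gas core costs far more than removing a remaining valence electron, so K, Na and Li sit at the high end of IE_2.
Approximate IE_2 values (kJ/mol): Li 7298, Na 4562, Ca 1145, K 3052.
Putting it together, IE_2: Ca < K < Na < Li.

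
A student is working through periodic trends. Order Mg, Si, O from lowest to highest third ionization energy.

Si < O < Mg

The third ionization energy removes an electron from the +2 ion. For each element: Mg²⁺ is the bare [Ne] core; Si²⁺ still has 2 valence electrons; O²⁺ still has 4 valence electrons.
Breaking into a closed-shell core is much more expensive than removing a leftover valence electron — Mg has the largest IE_3 here.
Valence configurations: Si²⁺ [Ne]3s², O²⁺ [He]2s²2p².
Approximate IE_3 values (kJ/mol): Mg 7733, Si 3232, O 5300.
So the third ionization energies run Si < O < Mg.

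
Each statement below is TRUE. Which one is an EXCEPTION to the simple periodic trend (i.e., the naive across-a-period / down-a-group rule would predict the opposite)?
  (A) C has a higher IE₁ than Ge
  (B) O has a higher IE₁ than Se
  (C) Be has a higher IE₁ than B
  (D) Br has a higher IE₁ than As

The general trend: IE₁ increases across a period and decreases down a group.
(A) C (period 2, group 14) vs Ge (period 4, group 14): the stated order agrees with the simple trend.
(B) O (period 2, group 16) vs Se (period 4, group 16): the stated order agrees with the simple trend.
(C) Be (period 2, group 2) vs B (period 2, group 13): the stated order contradicts the simple trend.
(D) Br (period 4, group 17) vs As (period 4, group 15): the stated order agrees with the simple trend.
The exception is (C): removing B's lone 2p electron is easier than breaking Be's filled 2s².

(C)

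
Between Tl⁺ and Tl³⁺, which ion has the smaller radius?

Both ions have Z = 81 protons, but Tl³⁺ has lost more electrons, so its remaining electrons feel a larger effective nuclear charge per electron and are pulled in more tightly.
Higher positive charge → smaller ion, so Tl⁺ > Tl³⁺.

Tl³⁺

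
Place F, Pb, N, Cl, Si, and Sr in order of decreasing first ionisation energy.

F, N, Cl, Si, Pb, Sr

IE₁ increases left→right with effective nuclear charge and decreases top→bottom as the valence shell moves farther out.
Neither a single period nor a single group — weigh both effects.
Pb > Sr: period and group pull opposite ways; the across-period shift dominates (716 vs 550 kJ/mol).
Si > Pb: Si sits above Pb in group 14, so the down-group effect alone puts Si higher.
Cl > Si: both are in period 3; the period trend gives Cl the larger value.
N > Cl: the two effects oppose for this pair; the down-group effect wins (1402 vs 1251 kJ/mol).
F > N: both are in period 2; the period trend gives F the larger value.
Approximate values (kJ/mol): N 1402, F 1681, Si 786, Cl 1251, Sr 550, Pb 716.
So from highest to lowest: F > N > Cl > Si > Pb > Sr.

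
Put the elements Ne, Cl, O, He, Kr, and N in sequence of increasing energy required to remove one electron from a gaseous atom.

Cl, O, Kr, N, Ne, He

Removing the outermost electron gets harder across a period and easier down a group.
Here both period and group differ, so the two effects have to be weighed against each other.
O > Cl: the two effects oppose for this pair; the down-group effect wins (1314 vs 1251 kJ/mol).
Kr > O: period and group pull opposite ways; the across-period shift dominates (1351 vs 1314 kJ/mol).
N > Kr: the two effects oppose for this pair; the down-group effect wins (1402 vs 1351 kJ/mol).
Ne > N: Ne lies to the right of N in period 2, so the across-period effect alone puts Ne higher.
He > Ne: He sits above Ne in group 18, so the down-group effect alone puts He higher.
Note the exception: N has a higher first ionization energy than O, contrary to the simple trend — pairing an electron in O's 2p⁴ costs repulsion energy, so O ionizes more easily than half-filled N (2p³).
Approximate values (kJ/mol): He 2372, N 1402, O 1314, Ne 2081, Cl 1251, Kr 1351.
So from lowest to highest: Cl < O < Kr < N < Ne < He.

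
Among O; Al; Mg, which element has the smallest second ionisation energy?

Mg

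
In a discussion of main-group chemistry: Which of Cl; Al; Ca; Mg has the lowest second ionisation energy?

Ca

After 1 electron has been removed, what remains? Cl⁺ still has 6 valence electrons; Al⁺ still has 2 valence electrons; Ca⁺ still has 1 valence electron; Mg⁺ still has 1 valence electron.
All are still removing valence electrons, so compare the +1 ions as you would atoms: IE_2 generally rises across a period (higher Z_eff) and falls down a group (larger shell), subject to the usual subshell exceptions.
Valence configurations: Cl⁺ [Ne]3s²3p⁴, Al⁺ [Ne]3s², Ca⁺ [Ar]4s¹, Mg⁺ [Ne]3s¹.
The numbers (kJ/mol): Cl 2298, Al 1817, Ca 1145, Mg 1451.
Putting it together, IE_2: Ca < Mg < Al < Cl.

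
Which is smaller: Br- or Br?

Br

Forming Br- adds 1 electron to Br. More electron–electron repulsion in the same shell, with unchanged nuclear charge, lets the cloud expand.
An anion is larger than its parent atom: Br- > Br.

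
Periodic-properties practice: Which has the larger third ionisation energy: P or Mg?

Mg

IE_3 is the cost of taking one more electron from the +2 cation: P²⁺ still has 3 valence electrons; Mg²⁺ is the bare [Ne] core.
Core electrons are held far more tightly than valence electrons, so Mg tops the IE_3 order.
Tabulated IE_3 (kJ/mol): P 2914, Mg 7733.
So the third ionization energies run P < Mg.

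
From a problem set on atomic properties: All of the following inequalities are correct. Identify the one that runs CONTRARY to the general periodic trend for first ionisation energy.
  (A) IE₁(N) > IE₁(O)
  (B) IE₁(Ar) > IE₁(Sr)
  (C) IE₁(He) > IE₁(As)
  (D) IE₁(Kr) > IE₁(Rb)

(A)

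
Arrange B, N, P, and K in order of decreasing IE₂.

K, N, B, P

After 1 electron has been removed, what remains? B⁺ still has 2 valence electrons; N⁺ still has 4 valence electrons; P⁺ still has 4 valence electrons; K⁺ is the bare [Ar] core.
Core electrons are held far more tightly than valence electrons, so K tops the IE_2 order.
Valence configurations: B⁺ [He]2s², N⁺ [He]2s²2p², P⁺ [Ne]3s²3p².
Tabulated IE_2 (kJ/mol): B 2427, N 2856, P 1907, K 3052.
Overall IE_2 order: P < B < N < K.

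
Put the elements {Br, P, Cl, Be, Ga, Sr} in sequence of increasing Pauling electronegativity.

Sr < Be < Ga < P < Br < Cl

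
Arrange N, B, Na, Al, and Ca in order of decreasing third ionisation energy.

Na > Ca > N > B > Al

The third ionization energy removes an electron from the +2 ion. For each element: N²⁺ still has 3 valence electrons; B²⁺ still has 1 valence electron; Na²⁺ is already 1 electron into the core; Al²⁺ still has 1 valence electron; Ca²⁺ is the bare [Ar] core.
Pulling an electron out of a noble-gas core costs far more than removing a remaining valence electron, so Ca and Na sit at the high end of IE_3.
Valence configurations: N²⁺ [He]2s²2p¹, B²⁺ [He]2s¹, Al²⁺ [Ne]3s¹.
Tabulated IE_3 (kJ/mol): N 4578, B 3660, Na 6910, Al 2745, Ca 4912.
Overall IE_3 order: Al < B < N < Ca < Na.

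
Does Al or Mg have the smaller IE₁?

Mg is in period 3, group 2; Al is in period 3, group 13.
Across a period the outer electron is held more tightly (higher IE₁); down a group it sits in a higher shell, more shielded, and comes off more easily.
All lie in period 3; the across-period trend (first ionization energy increases left to right) applies, with the exception below.
Note the exception: Mg has a higher first ionization energy than Al, contrary to the simple trend — Al's single 3p electron is easier to remove than one from Mg's filled 3s².
For reference (kJ/mol): Mg 738, Al 578.
So Al has the smaller IE₁ (Al < Mg).

Al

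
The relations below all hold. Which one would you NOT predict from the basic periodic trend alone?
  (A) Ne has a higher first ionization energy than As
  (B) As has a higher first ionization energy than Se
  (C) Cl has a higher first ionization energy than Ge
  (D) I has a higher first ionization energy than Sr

The general trend: first ionization energy increases across a period and decreases down a group.
(A) Ne (period 2, group 18) vs As (period 4, group 15): the stated order agrees with the simple trend.
(B) As (period 4, group 15) vs Se (period 4, group 16): the stated order contradicts the simple trend.
(C) Cl (period 3, group 17) vs Ge (period 4, group 14): the stated order agrees with the simple trend.
(D) I (period 5, group 17) vs Sr (period 5, group 2): the stated order agrees with the simple trend.
The exception is (B): Se (4p⁴) ionizes more easily than half-filled As (4p³).

(B)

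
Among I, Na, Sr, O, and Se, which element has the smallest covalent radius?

O

O is in period 2, group 16; Na is in period 3, group 1; Se is in period 4, group 16; Sr is in period 5, group 2; I is in period 5, group 17.
Moving right in a period, electrons are added to the same shell under a stronger nuclear pull, so atoms get smaller; moving down, a new shell is opened and atoms get larger.
Neither a single period nor a single group — weigh both effects.
Se > O: they share group 16; the group trend gives Se the larger value.
I > Se: period and group pull opposite ways; the down-group shift dominates (133 vs 116 pm).
Na > I: period and group pull opposite ways; the across-period shift dominates (155 vs 133 pm).
Sr > Na: period and group pull opposite ways; the down-group shift dominates (185 vs 155 pm).
Tabulated atomic radius (pm): O 63, Na 155, Se 116, Sr 185, I 133.
The smallest covalent radius among these belongs to O.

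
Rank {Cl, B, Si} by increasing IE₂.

Si, Cl, B

IE_2 is the cost of taking one more electron from the +1 cation: Cl⁺ still has 6 valence electrons; B⁺ still has 2 valence electrons; Si⁺ still has 3 valence electrons.
All are still removing valence electrons, so compare the +1 ions as you would atoms: IE_2 generally rises across a period (higher Z_eff) and falls down a group (larger shell), subject to the usual subshell exceptions.
Valence configurations: Cl⁺ [Ne]3s²3p⁴, B⁺ [He]2s², Si⁺ [Ne]3s²3p¹.
The numbers (kJ/mol): Cl 2298, B 2427, Si 1577.
Overall IE_2 order: Si < Cl < B.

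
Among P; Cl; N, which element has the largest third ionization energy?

N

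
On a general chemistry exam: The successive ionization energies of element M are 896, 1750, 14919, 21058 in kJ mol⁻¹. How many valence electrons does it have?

2

Look for the largest jump between consecutive ionization energies: IE3/IE2 ≈ 8.5, far larger than any earlier ratio.
That jump marks the point where a core electron is being removed. So the atom has 2 valence electrons.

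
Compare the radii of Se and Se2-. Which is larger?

Se2-

Forming Se2- adds 2 electrons to Se. More electron–electron repulsion in the same shell, with unchanged nuclear charge, lets the cloud expand.
An anion is larger than its parent atom: Se2- > Se.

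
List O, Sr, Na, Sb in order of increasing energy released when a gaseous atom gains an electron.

Sr < Na < Sb < O

O is in period 2, group 16; Na is in period 3, group 1; Sr is in period 5, group 2; Sb is in period 5, group 15.
Atoms with high Z_eff and room in the valence shell (especially the halogens) have the most exothermic electron affinities.
Here both period and group differ, so the two effects have to be weighed against each other.
Na > Sr: period and group pull opposite ways; the down-group shift dominates (53 vs 5 kJ/mol).
Sb > Na: period and group pull opposite ways; the across-period shift dominates (103 vs 53 kJ/mol).
O > Sb: relative to Sb, both the across-period and down-group shifts push O's electron affinity up.
Approximate values (kJ/mol): O 141, Na 53, Sr 5, Sb 103.
So from lowest to highest: Sr < Na < Sb < O.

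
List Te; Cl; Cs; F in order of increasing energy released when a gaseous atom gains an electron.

EA tends to increase across a period and decrease down a group, though the pattern is less regular than for IE or radius.
These span different periods and groups, so the two trends combine.
Te > Cs: relative to Cs, both the across-period and down-group shifts push Te's electron affinity up.
F > Te: relative to Te, both the across-period and down-group shifts push F's electron affinity up.
Cl > F: this pair runs against the simple trend — see the exception note.
Note the exception: Cl has a higher electron affinity than F, contrary to the simple trend — F's small 2p subshell makes the incoming electron feel strong e⁻–e⁻ repulsion, so Cl actually releases more energy on gaining an electron.
Approximate values (kJ/mol): F 328, Cl 349, Te 190, Cs 46.
So from lowest to highest: Cs < Te < F < Cl.

Cs, Te, F, Cl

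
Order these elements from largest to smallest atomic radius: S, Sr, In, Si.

Si is in period 3, group 14; S is in period 3, group 16; Sr is in period 5, group 2; In is in period 5, group 13.
Across a period the added protons contract the valence shell; down a group each new principal shell makes the atom larger.
These span different periods and groups, so the two trends combine.
Si > S: Si lies to the left of S in period 3, so the across-period effect alone puts Si larger.
In > Si: both effects reinforce here, so In is clearly the larger of the two.
Sr > In: both are in period 5; the period trend gives Sr the larger value.
For reference (pm): Si 116, S 103, Sr 185, In 142.
So from largest to smallest: Sr > In > Si > S.

Sr, In, Si, S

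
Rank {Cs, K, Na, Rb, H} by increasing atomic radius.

H, Na, K, Rb, Cs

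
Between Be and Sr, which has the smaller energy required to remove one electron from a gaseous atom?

Be is in period 2, group 2; Sr is in period 5, group 2.
First ionization energy rises across a period (greater Z_eff holds electrons more tightly) and falls down a group (valence electrons are farther from the nucleus).
All are in group 2, so first ionization energy increases up the group.
So Sr has the smaller energy required to remove one electron from a gaseous atom (Sr < Be).

Sr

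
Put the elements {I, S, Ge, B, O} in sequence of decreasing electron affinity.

I > S > O > Ge > B

B is in period 2, group 13; O is in period 2, group 16; S is in period 3, group 16; Ge is in period 4, group 14; I is in period 5, group 17.
EA tends to increase across a period and decrease down a group, though the pattern is less regular than for IE or radius.
These span different periods and groups, so the two trends combine.
Ge > B: the two effects oppose for this pair; the across-period effect wins (119 vs 27 kJ/mol).
O > Ge: both effects reinforce here, so O is clearly the higher of the two.
S > O: this pair runs against the simple trend — see the exception note.
I > S: period and group pull opposite ways; the across-period shift dominates (295 vs 200 kJ/mol).
Note the exception: S has a higher electron affinity than O, contrary to the simple trend — the compact 2p subshell of O repels the added electron more than S's larger 3p does.
Tabulated electron affinity (kJ/mol): B 27, O 141, S 200, Ge 119, I 295.
So from highest to lowest: I > S > O > Ge > B.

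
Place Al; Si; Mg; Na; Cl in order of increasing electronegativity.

Na, Mg, Al, Si, Cl

Na is in period 3, group 1; Mg is in period 3, group 2; Al is in period 3, group 13; Si is in period 3, group 14; Cl is in period 3, group 17.
Smaller atoms with higher effective nuclear charge are more electronegative.
All lie in period 3, so electronegativity increases left to right.
So from lowest to highest: Na < Mg < Al < Si < Cl.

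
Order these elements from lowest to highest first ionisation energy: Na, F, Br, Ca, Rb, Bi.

Rb, Na, Ca, Bi, Br, F

F is in period 2, group 17; Na is in period 3, group 1; Ca is in period 4, group 2; Br is in period 4, group 17; Rb is in period 5, group 1; Bi is in period 6, group 15.
Across a period the outer electron is held more tightly (higher IE₁); down a group it sits in a higher shell, more shielded, and comes off more easily.
These span different periods and groups, so the two trends combine.
Na > Rb: Na sits above Rb in group 1, so the down-group effect alone puts Na higher.
Ca > Na: the two effects oppose for this pair; the across-period effect wins (590 vs 496 kJ/mol).
Bi > Ca: period and group pull opposite ways; the across-period shift dominates (703 vs 590 kJ/mol).
Br > Bi: both effects reinforce here, so Br is clearly the higher of the two.
F > Br: F sits above Br in group 17, so the down-group effect alone puts F higher.
For reference (kJ/mol): F 1681, Na 496, Ca 590, Br 1140, Rb 403, Bi 703.
So from lowest to highest: Rb < Na < Ca < Bi < Br < F.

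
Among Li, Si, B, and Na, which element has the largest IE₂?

The second ionization energy removes an electron from the +1 ion. For each element: Li⁺ is the bare [He] core; Si⁺ still has 3 valence electrons; B⁺ still has 2 valence electrons; Na⁺ is the bare [Ne] core.
Pulling an electron out of a noble-gas core costs far more than removing a remaining valence electron, so Na and Li sit at the high end of IE_2.
Valence configurations: Si⁺ [Ne]3s²3p¹, B⁺ [He]2s².
The numbers (kJ/mol): Li 7298, Si 1577, B 2427, Na 4562.
Putting it together, IE_2: Si < B < Na < Li.

Li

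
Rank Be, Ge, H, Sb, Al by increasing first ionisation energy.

H is in period 1, group 1; Be is in period 2, group 2; Al is in period 3, group 13; Ge is in period 4, group 14; Sb is in period 5, group 15.
Across a period the outer electron is held more tightly (higher IE₁); down a group it sits in a higher shell, more shielded, and comes off more easily.
These sit on a diagonal, where the across-period and down-group effects partly cancel.
Ge > Al: period and group pull opposite ways; the across-period shift dominates (762 vs 578 kJ/mol).
Sb > Ge: period and group pull opposite ways; the across-period shift dominates (831 vs 762 kJ/mol).
Be > Sb: period and group pull opposite ways; the down-group shift dominates (900 vs 831 kJ/mol).
H > Be: the two effects oppose for this pair; the down-group effect wins (1312 vs 900 kJ/mol).
For reference (kJ/mol): H 1312, Be 900, Al 578, Ge 762, Sb 831.
So from lowest to highest: Al < Ge < Sb < Be < H.

Al < Ge < Sb < Be < H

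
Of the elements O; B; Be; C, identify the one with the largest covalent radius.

Be is in period 2, group 2; B is in period 2, group 13; C is in period 2, group 14; O is in period 2, group 16.
Across a period the added protons contract the valence shell; down a group each new principal shell makes the atom larger.
All lie in period 2, so atomic radius increases right to left.
The largest covalent radius among these belongs to Be.

Be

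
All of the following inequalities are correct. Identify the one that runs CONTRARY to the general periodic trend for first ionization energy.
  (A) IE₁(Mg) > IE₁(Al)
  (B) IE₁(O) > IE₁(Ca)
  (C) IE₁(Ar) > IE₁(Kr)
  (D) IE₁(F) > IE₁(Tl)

(A)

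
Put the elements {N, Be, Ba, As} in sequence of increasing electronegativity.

Ba < Be < As < N

Be is in period 2, group 2; N is in period 2, group 15; As is in period 4, group 15; Ba is in period 6, group 2.
Atoms toward the upper right of the periodic table pull bonding electrons most strongly.
These span different periods and groups, so the two trends combine.
Be > Ba: Be sits above Ba in group 2, so the down-group effect alone puts Be higher.
As > Be: the two effects oppose for this pair; the across-period effect wins (2.18 vs 1.57).
N > As: N sits above As in group 15, so the down-group effect alone puts N higher.
Approximate values (Pauling): Be 1.57, N 3.04, As 2.18, Ba 0.89.
So from lowest to highest: Ba < Be < As < N.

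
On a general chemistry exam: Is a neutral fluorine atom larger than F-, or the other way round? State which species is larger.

F-

Forming F- adds 1 electron to F. More electron–electron repulsion in the same shell, with unchanged nuclear charge, lets the cloud expand.
An anion is larger than its parent atom: F- > F.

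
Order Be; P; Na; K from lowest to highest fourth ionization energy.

P, K, Na, Be

The fourth ionization energy removes an electron from the +3 ion. For each element: Be³⁺ is already 1 electron into the core; P³⁺ still has 2 valence electrons; Na³⁺ is already 2 electrons into the core; K³⁺ is already 2 electrons into the core.
Breaking into a closed-shell core is much more expensive than removing a leftover valence electron — K, Na and Be have the largest IE_4 here.
Tabulated IE_4 (kJ/mol): Be 21007, P 4964, Na 9543, K 5877.
Hence IE_4: P < K < Na < Be.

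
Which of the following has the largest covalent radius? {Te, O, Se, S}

Te

O is in period 2, group 16; S is in period 3, group 16; Se is in period 4, group 16; Te is in period 5, group 16.
Atomic radius shrinks across a period as nuclear charge pulls the same shell inward, and grows down a group as new shells are added.
All are in group 16, so atomic radius increases down the group.
The largest covalent radius among these belongs to Te.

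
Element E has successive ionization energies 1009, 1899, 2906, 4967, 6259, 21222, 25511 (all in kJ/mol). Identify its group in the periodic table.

Group 15

Look for the largest jump between consecutive ionization energies: IE6/IE5 ≈ 3.4, far larger than any earlier ratio.
That jump marks the point where a core electron is being removed. So the atom has 5 valence electrons.
A main-group element with 5 valence electrons is in group 15.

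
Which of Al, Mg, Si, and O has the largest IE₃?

The third ionization energy removes an electron from the +2 ion. For each element: Al²⁺ still has 1 valence electron; Mg²⁺ is the bare [Ne] core; Si²⁺ still has 2 valence electrons; O²⁺ still has 4 valence electrons.
Core electrons are held far more tightly than valence electrons, so Mg tops the IE_3 order.
Valence configurations: Al²⁺ [Ne]3s¹, Si²⁺ [Ne]3s², O²⁺ [He]2s²2p².
Approximate IE_3 values (kJ/mol): Al 2745, Mg 7733, Si 3232, O 5300.
Overall IE_3 order: Al < Si < O < Mg.

Mg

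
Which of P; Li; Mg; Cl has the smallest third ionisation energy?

P

IE_3 is the cost of taking one more electron from the +2 cation: P²⁺ still has 3 valence electrons; Li²⁺ is already 1 electron into the core; Mg²⁺ is the bare [Ne] core; Cl²⁺ still has 5 valence electrons.
Breaking into a closed-shell core is much more expensive than removing a leftover valence electron — Mg and Li have the largest IE_3 here.
Valence configurations: P²⁺ [Ne]3s²3p¹, Cl²⁺ [Ne]3s²3p³.
The numbers (kJ/mol): P 2914, Li 11815, Mg 7733, Cl 3822.
So the third ionization energies run P < Cl < Mg < Li.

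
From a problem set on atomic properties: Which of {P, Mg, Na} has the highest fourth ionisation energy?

Mg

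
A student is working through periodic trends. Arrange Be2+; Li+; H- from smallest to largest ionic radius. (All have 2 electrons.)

Be2+ < Li+ < H-

All of these have 2 electrons, so size is governed by nuclear charge alone: the more protons, the stronger the pull on the same electron cloud, and the smaller the ion.
Nuclear charges: Be2+ (Z=4), Li+ (Z=3), H- (Z=1).
Smallest to largest: Be2+ < Li+ < H-.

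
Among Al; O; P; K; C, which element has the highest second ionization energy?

The second ionization energy removes an electron from the +1 ion. For each element: Al⁺ still has 2 valence electrons; O⁺ still has 5 valence electrons; P⁺ still has 4 valence electrons; K⁺ is the bare [Ar] core; C⁺ still has 3 valence electrons.
Usually core removal costs more than valence removal, but here the competition is close: a tightly held n=2 valence electron can cost more to remove than an n=3 core electron, so the actual values have to decide it.
Valence configurations: Al⁺ [Ne]3s², O⁺ [He]2s²2p³, P⁺ [Ne]3s²3p², C⁺ [He]2s²2p¹.
The numbers (kJ/mol): Al 1817, O 3388, P 1907, K 3052, C 2353.
Overall IE_2 order: Al < P < C < K < O.

O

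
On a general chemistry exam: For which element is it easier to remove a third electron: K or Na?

IE_3 is the cost of taking one more electron from the +2 cation: K²⁺ is already 1 electron into the core; Na²⁺ is already 1 electron into the core.
All of these are removing an electron from a noble-gas core or deeper; the smaller core (lower principal quantum number) is held far more tightly, and within a period the higher nuclear charge binds the same core more tightly.
The numbers (kJ/mol): K 4420, Na 6910.
Putting it together, IE_3: K < Na.

K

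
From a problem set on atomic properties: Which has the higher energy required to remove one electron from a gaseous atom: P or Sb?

IE₁ increases left→right with effective nuclear charge and decreases top→bottom as the valence shell moves farther out.
All are in group 15, so first ionization energy increases up the group.
So P has the higher energy required to remove one electron from a gaseous atom (P > Sb).

P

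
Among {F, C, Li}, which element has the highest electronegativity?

Li is in period 2, group 1; C is in period 2, group 14; F is in period 2, group 17.
Smaller atoms with higher effective nuclear charge are more electronegative.
All lie in period 2, so electronegativity increases left to right.
The highest electronegativity among these belongs to F.

F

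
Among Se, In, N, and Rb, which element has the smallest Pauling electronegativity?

Rb

N is in period 2, group 15; Se is in period 4, group 16; Rb is in period 5, group 1; In is in period 5, group 13.
Smaller atoms with higher effective nuclear charge are more electronegative.
These span different periods and groups, so the two trends combine.
In > Rb: In lies to the right of Rb in period 5, so the across-period effect alone puts In higher.
Se > In: relative to In, both the across-period and down-group shifts push Se's electronegativity up.
N > Se: period and group pull opposite ways; the down-group shift dominates (3.04 vs 2.55).
Tabulated electronegativity (Pauling): N 3.04, Se 2.55, Rb 0.82, In 1.78.
The smallest Pauling electronegativity among these belongs to Rb.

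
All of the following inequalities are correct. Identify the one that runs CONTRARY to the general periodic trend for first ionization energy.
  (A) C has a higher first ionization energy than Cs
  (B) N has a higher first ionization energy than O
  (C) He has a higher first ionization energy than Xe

(B)

The general trend: first ionization energy increases across a period and decreases down a group.
(A) C (period 2, group 14) vs Cs (period 6, group 1): the stated order agrees with the simple trend.
(B) N (period 2, group 15) vs O (period 2, group 16): the stated order contradicts the simple trend.
(C) He (period 1, group 18) vs Xe (period 5, group 18): the stated order agrees with the simple trend.
The exception is (B): pairing an electron in O's 2p⁴ costs repulsion energy, so O ionizes more easily than half-filled N (2p³).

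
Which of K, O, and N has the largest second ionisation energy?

O

IE_2 is the cost of taking one more electron from the +1 cation: K⁺ is the bare [Ar] core; O⁺ still has 5 valence electrons; N⁺ still has 4 valence electrons.
Usually core removal costs more than valence removal, but here the competition is close: a tightly held n=2 valence electron can cost more to remove than an n=3 core electron, so the actual values have to decide it.
Valence configurations: O⁺ [He]2s²2p³, N⁺ [He]2s²2p².
Tabulated IE_2 (kJ/mol): K 3052, O 3388, N 2856.
Hence IE_2: N < K < O.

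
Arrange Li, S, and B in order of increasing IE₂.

S < B < Li

IE_2 is the cost of taking one more electron from the +1 cation: Li⁺ is the bare [He] core; S⁺ still has 5 valence electrons; B⁺ still has 2 valence electrons.
Core electrons are held far more tightly than valence electrons, so Li tops the IE_2 order.
Valence configurations: S⁺ [Ne]3s²3p³, B⁺ [He]2s².
Approximate IE_2 values (kJ/mol): Li 7298, S 2252, B 2427.
Overall IE_2 order: S < B < Li.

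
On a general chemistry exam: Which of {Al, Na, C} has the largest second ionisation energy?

Na

The second ionization energy removes an electron from the +1 ion. For each element: Al⁺ still has 2 valence electrons; Na⁺ is the bare [Ne] core; C⁺ still has 3 valence electrons.
Breaking into a closed-shell core is much more expensive than removing a leftover valence electron — Na has the largest IE_2 here.
Valence configurations: Al⁺ [Ne]3s², C⁺ [He]2s²2p¹.
Tabulated IE_2 (kJ/mol): Al 1817, Na 4562, C 2353.
Overall IE_2 order: Al < C < Na.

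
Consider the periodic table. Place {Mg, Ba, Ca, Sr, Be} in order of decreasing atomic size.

Be is in period 2, group 2; Mg is in period 3, group 2; Ca is in period 4, group 2; Sr is in period 5, group 2; Ba is in period 6, group 2.
Atomic radius shrinks across a period as nuclear charge pulls the same shell inward, and grows down a group as new shells are added.
All are in group 2, so atomic radius increases down the group.
So from largest to smallest: Ba > Sr > Ca > Mg > Be.

Ba > Sr > Ca > Mg > Be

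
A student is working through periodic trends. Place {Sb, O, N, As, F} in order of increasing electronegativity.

N is in period 2, group 15; O is in period 2, group 16; F is in period 2, group 17; As is in period 4, group 15; Sb is in period 5, group 15.
Atoms toward the upper right of the periodic table pull bonding electrons most strongly.
Neither a single period nor a single group — weigh both effects.
As > Sb: As sits above Sb in group 15, so the down-group effect alone puts As higher.
N > As: they share group 15; the group trend gives N the larger value.
O > N: O lies to the right of N in period 2, so the across-period effect alone puts O higher.
F > O: both are in period 2; the period trend gives F the larger value.
Approximate values (Pauling): N 3.04, O 3.44, F 3.98, As 2.18, Sb 2.05.
So from lowest to highest: Sb < As < N < O < F.

Sb < As < N < O < F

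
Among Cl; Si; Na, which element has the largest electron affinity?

Na is in period 3, group 1; Si is in period 3, group 14; Cl is in period 3, group 17.
Atoms with high Z_eff and room in the valence shell (especially the halogens) have the most exothermic electron affinities.
All lie in period 3, so electron affinity increases left to right.
The largest electron affinity among these belongs to Cl.

Cl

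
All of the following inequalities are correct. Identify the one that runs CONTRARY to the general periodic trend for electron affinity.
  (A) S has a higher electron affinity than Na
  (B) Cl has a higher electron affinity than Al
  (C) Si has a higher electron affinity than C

The general trend: electron affinity increases across a period and decreases down a group.
(A) S (period 3, group 16) vs Na (period 3, group 1): the stated order agrees with the simple trend.
(B) Cl (period 3, group 17) vs Al (period 3, group 13): the stated order agrees with the simple trend.
(C) Si (period 3, group 14) vs C (period 2, group 14): the stated order contradicts the simple trend.
The exception is (C): Si's larger, more diffuse 3p orbitals accept an added electron slightly more readily than C's compact 2p.

(C)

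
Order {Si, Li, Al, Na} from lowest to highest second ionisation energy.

IE_2 is the cost of taking one more electron from the +1 cation: Si⁺ still has 3 valence electrons; Li⁺ is the bare [He] core; Al⁺ still has 2 valence electrons; Na⁺ is the bare [Ne] core.
Breaking into a closed-shell core is much more expensive than removing a leftover valence electron — Na and Li have the largest IE_2 here.
Valence configurations: Si⁺ [Ne]3s²3p¹, Al⁺ [Ne]3s².
Si⁺ loses a lone 3p electron whereas Al⁺ must break into a filled 3s² pair, so IE_2(Al) > IE_2(Si) even though Si has the higher nuclear charge.
The numbers (kJ/mol): Si 1577, Li 7298, Al 1817, Na 4562.
Putting it together, IE_2: Si < Al < Na < Li.

Si < Al < Na < Li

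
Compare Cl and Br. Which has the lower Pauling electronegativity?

Br

Electronegativity increases across a period and decreases down a group, tracking effective nuclear charge and atomic size.
All are in group 17, so electronegativity increases up the group.
So Br has the lower Pauling electronegativity (Br < Cl).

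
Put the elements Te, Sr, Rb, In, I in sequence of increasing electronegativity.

Rb, Sr, In, Te, I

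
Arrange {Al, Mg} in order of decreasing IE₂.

Al, Mg

The second ionization energy removes an electron from the +1 ion. For each element: Al⁺ still has 2 valence electrons; Mg⁺ still has 1 valence electron.
All are still removing valence electrons, so compare the +1 ions as you would atoms: IE_2 generally rises across a period (higher Z_eff) and falls down a group (larger shell), subject to the usual subshell exceptions.
Valence configurations: Al⁺ [Ne]3s², Mg⁺ [Ne]3s¹.
Approximate IE_2 values (kJ/mol): Al 1817, Mg 1451.
Hence IE_2: Mg < Al.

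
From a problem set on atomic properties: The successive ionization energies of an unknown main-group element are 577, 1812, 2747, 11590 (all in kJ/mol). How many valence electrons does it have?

Look for the largest jump between consecutive ionization energies: IE4/IE3 ≈ 4.2, far larger than any earlier ratio.
That jump marks the point where a core electron is being removed. So the atom has 3 valence electrons.

3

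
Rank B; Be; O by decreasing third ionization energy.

IE_3 is the cost of taking one more electron from the +2 cation: B²⁺ still has 1 valence electron; Be²⁺ is the bare [He] core; O²⁺ still has 4 valence electrons.
Pulling an electron out of a noble-gas core costs far more than removing a remaining valence electron, so Be sits at the high end of IE_3.
Valence configurations: B²⁺ [He]2s¹, O²⁺ [He]2s²2p².
Approximate IE_3 values (kJ/mol): B 3660, Be 14849, O 5300.
Putting it together, IE_3: B < O < Be.

Be > O > B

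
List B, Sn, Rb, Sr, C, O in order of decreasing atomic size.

Rb, Sr, Sn, B, C, O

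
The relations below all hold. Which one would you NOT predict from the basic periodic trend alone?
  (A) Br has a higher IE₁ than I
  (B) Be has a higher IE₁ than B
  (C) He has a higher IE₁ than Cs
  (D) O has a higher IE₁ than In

(B)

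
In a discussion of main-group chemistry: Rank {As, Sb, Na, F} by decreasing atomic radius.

Na > Sb > As > F

F is in period 2, group 17; Na is in period 3, group 1; As is in period 4, group 15; Sb is in period 5, group 15.
Moving right in a period, electrons are added to the same shell under a stronger nuclear pull, so atoms get smaller; moving down, a new shell is opened and atoms get larger.
Neither a single period nor a single group — weigh both effects.
As > F: relative to F, both the across-period and down-group shifts push As's atomic radius up.
Sb > As: they share group 15; the group trend gives Sb the larger value.
Na > Sb: period and group pull opposite ways; the across-period shift dominates (155 vs 140 pm).
Tabulated atomic radius (pm): F 64, Na 155, As 121, Sb 140.
So from largest to smallest: Na > Sb > As > F.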